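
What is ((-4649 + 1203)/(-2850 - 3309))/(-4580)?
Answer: -1723/14104110 ≈ -0.00012216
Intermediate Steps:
((-4649 + 1203)/(-2850 - 3309))/(-4580) = -3446/(-6159)*(-1/4580) = -3446*(-1/6159)*(-1/4580) = (3446/6159)*(-1/4580) = -1723/14104110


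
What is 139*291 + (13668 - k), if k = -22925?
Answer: 77042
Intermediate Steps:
139*291 + (13668 - k) = 139*291 + (13668 - 1*(-22925)) = 40449 + (13668 + 22925) = 40449 + 36593 = 77042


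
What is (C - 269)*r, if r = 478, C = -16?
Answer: -136230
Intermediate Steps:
(C - 269)*r = (-16 - 269)*478 = -285*478 = -136230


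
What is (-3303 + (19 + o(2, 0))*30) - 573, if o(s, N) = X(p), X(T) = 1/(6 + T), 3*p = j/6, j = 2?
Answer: -36312/11 ≈ -3301.1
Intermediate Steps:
p = ⅑ (p = (2/6)/3 = (2*(⅙))/3 = (⅓)*(⅓) = ⅑ ≈ 0.11111)
o(s, N) = 9/55 (o(s, N) = 1/(6 + ⅑) = 1/(55/9) = 9/55)
(-3303 + (19 + o(2, 0))*30) - 573 = (-3303 + (19 + 9/55)*30) - 573 = (-3303 + (1054/55)*30) - 573 = (-3303 + 6324/11) - 573 = -30009/11 - 573 = -36312/11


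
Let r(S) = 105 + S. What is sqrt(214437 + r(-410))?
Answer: 2*sqrt(53533) ≈ 462.74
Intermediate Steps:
sqrt(214437 + r(-410)) = sqrt(214437 + (105 - 410)) = sqrt(214437 - 305) = sqrt(214132) = 2*sqrt(53533)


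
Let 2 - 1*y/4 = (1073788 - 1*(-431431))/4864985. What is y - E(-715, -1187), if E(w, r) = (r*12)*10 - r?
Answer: 687226625209/4864985 ≈ 1.4126e+5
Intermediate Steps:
y = 32899004/4864985 (y = 8 - 4*(1073788 - 1*(-431431))/4864985 = 8 - 4*(1073788 + 431431)/4864985 = 8 - 6020876/4864985 = 32899004/4864985 ≈ 6.7624)
E(w, r) = 119*r (E(w, r) = (12*r)*10 - r = 120*r - r = 119*r)
y - E(-715, -1187) = 32899004/4864985 - 119*(-1187) = 32899004/4864985 - 1*(-141253) = 32899004/4864985 + 141253 = 687226625209/4864985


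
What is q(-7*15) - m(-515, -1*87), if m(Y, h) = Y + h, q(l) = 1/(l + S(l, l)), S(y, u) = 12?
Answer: 55985/93 ≈ 601.99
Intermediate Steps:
q(l) = 1/(12 + l) (q(l) = 1/(l + 12) = 1/(12 + l))
q(-7*15) - m(-515, -1*87) = 1/(12 - 7*15) - (-515 - 1*87) = 1/(12 - 105) - (-515 - 87) = 1/(-93) - 1*(-602) = -1/93 + 602 = 55985/93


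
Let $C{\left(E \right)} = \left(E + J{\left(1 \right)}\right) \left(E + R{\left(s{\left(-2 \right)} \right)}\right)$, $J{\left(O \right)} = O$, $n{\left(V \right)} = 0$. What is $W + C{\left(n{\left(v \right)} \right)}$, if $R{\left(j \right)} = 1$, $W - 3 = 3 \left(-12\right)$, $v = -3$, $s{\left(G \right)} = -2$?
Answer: $-32$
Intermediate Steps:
$W = -33$ ($W = 3 + 3 \left(-12\right) = 3 - 36 = -33$)
$C{\left(E \right)} = \left(1 + E\right)^{2}$ ($C{\left(E \right)} = \left(E + 1\right) \left(E + 1\right) = \left(1 + E\right) \left(1 + E\right) = \left(1 + E\right)^{2}$)
$W + C{\left(n{\left(v \right)} \right)} = -33 + \left(1 + 0^{2} + 2 \cdot 0\right) = -33 + \left(1 + 0 + 0\right) = -33 + 1 = -32$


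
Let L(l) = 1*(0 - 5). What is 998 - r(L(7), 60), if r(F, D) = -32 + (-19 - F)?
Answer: 1044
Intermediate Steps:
L(l) = -5 (L(l) = 1*(-5) = -5)
r(F, D) = -51 - F
998 - r(L(7), 60) = 998 - (-51 - 1*(-5)) = 998 - (-51 + 5) = 998 - 1*(-46) = 998 + 46 = 1044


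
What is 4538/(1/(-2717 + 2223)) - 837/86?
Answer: -192793229/86 ≈ -2.2418e+6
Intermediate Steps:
4538/(1/(-2717 + 2223)) - 837/86 = 4538/(1/(-494)) - 837*1/86 = 4538/(-1/494) - 837/86 = 4538*(-494) - 837/86 = -2241772 - 837/86 = -192793229/86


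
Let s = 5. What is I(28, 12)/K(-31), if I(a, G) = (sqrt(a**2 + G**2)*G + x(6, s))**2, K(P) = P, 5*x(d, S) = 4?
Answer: -3340816/775 - 384*sqrt(58)/155 ≈ -4329.6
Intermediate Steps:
x(d, S) = 4/5 (x(d, S) = (1/5)*4 = 4/5)
I(a, G) = (4/5 + G*sqrt(G**2 + a**2))**2 (I(a, G) = (sqrt(a**2 + G**2)*G + 4/5)**2 = (sqrt(G**2 + a**2)*G + 4/5)**2 = (G*sqrt(G**2 + a**2) + 4/5)**2 = (4/5 + G*sqrt(G**2 + a**2))**2)
I(28, 12)/K(-31) = ((4 + 5*12*sqrt(12**2 + 28**2))**2/25)/(-31) = ((4 + 5*12*sqrt(144 + 784))**2/25)*(-1/31) = ((4 + 5*12*sqrt(928))**2/25)*(-1/31) = ((4 + 5*12*(4*sqrt(58)))**2/25)*(-1/31) = ((4 + 240*sqrt(58))**2/25)*(-1/31) = -(4 + 240*sqrt(58))**2/775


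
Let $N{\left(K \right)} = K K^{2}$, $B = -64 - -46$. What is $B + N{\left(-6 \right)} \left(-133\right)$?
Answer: $28710$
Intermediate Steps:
$B = -18$ ($B = -64 + 46 = -18$)
$N{\left(K \right)} = K^{3}$
$B + N{\left(-6 \right)} \left(-133\right) = -18 + \left(-6\right)^{3} \left(-133\right) = -18 - -28728 = -18 + 28728 = 28710$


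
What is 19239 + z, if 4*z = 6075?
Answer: 83031/4 ≈ 20758.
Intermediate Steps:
z = 6075/4 (z = (1/4)*6075 = 6075/4 ≈ 1518.8)
19239 + z = 19239 + 6075/4 = 83031/4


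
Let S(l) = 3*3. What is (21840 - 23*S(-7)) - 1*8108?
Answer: 13525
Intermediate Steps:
S(l) = 9
(21840 - 23*S(-7)) - 1*8108 = (21840 - 23*9) - 1*8108 = (21840 - 207) - 8108 = 21633 - 8108 = 13525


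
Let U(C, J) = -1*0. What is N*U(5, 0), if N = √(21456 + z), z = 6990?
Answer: 0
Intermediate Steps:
U(C, J) = 0
N = √28446 (N = √(21456 + 6990) = √28446 ≈ 168.66)
N*U(5, 0) = √28446*0 = 0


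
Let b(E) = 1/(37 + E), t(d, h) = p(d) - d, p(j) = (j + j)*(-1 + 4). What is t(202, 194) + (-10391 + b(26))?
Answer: -591002/63 ≈ -9381.0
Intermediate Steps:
p(j) = 6*j (p(j) = (2*j)*3 = 6*j)
t(d, h) = 5*d (t(d, h) = 6*d - d = 5*d)
t(202, 194) + (-10391 + b(26)) = 5*202 + (-10391 + 1/(37 + 26)) = 1010 + (-10391 + 1/63) = 1010 - 654632/63 = -591002/63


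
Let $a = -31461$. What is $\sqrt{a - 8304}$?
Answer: $i \sqrt{39765} \approx 199.41 i$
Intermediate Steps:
$\sqrt{a - 8304} = \sqrt{-31461 - 8304} = \sqrt{-39765} = i \sqrt{39765}$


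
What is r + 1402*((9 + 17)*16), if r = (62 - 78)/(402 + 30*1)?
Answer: 15747263/27 ≈ 5.8323e+5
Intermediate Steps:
r = -1/27 (r = -16/(402 + 30) = -16/432 = -16*1/432 = -1/27 ≈ -0.037037)
r + 1402*((9 + 17)*16) = -1/27 + 1402*((9 + 17)*16) = -1/27 + 1402*(26*16) = -1/27 + 1402*416 = -1/27 + 583232 = 15747263/27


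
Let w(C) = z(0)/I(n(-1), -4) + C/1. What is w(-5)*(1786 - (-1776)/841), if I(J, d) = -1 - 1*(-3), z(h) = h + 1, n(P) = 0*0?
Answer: -6767109/841 ≈ -8046.5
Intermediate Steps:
n(P) = 0
z(h) = 1 + h
I(J, d) = 2 (I(J, d) = -1 + 3 = 2)
w(C) = ½ + C (w(C) = (1 + 0)/2 + C/1 = 1*(½) + C*1 = ½ + C)
w(-5)*(1786 - (-1776)/841) = (½ - 5)*(1786 - (-1776)/841) = -9*(1786 - (-1776)/841)/2 = -9*(1786 - 1*(-1776/841))/2 = -9*(1786 + 1776/841)/2 = -9/2*1503802/841 = -6767109/841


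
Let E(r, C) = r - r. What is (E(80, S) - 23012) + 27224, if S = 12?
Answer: 4212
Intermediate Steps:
E(r, C) = 0
(E(80, S) - 23012) + 27224 = (0 - 23012) + 27224 = -23012 + 27224 = 4212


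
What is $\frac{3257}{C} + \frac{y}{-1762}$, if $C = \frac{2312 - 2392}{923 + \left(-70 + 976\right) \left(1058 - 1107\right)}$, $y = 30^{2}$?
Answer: $\frac{124736390407}{70480} \approx 1.7698 \cdot 10^{6}$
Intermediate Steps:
$y = 900$
$C = \frac{80}{43471}$ ($C = - \frac{80}{923 + 906 \left(-49\right)} = - \frac{80}{923 - 44394} = - \frac{80}{-43471} = \left(-80\right) \left(- \frac{1}{43471}\right) = \frac{80}{43471} \approx 0.0018403$)
$\frac{3257}{C} + \frac{y}{-1762} = \frac{3257}{\frac{80}{43471}} + \frac{900}{-1762} = 3257 \cdot \frac{43471}{80} + 900 \left(- \frac{1}{1762}\right) = \frac{141585047}{80} - \frac{450}{881} = \frac{124736390407}{70480}$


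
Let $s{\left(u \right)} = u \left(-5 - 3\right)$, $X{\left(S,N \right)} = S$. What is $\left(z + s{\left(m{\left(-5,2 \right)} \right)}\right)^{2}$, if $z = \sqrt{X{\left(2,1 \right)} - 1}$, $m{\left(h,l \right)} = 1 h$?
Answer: $1681$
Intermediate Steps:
$m{\left(h,l \right)} = h$
$s{\left(u \right)} = - 8 u$ ($s{\left(u \right)} = u \left(-8\right) = - 8 u$)
$z = 1$ ($z = \sqrt{2 - 1} = \sqrt{1} = 1$)
$\left(z + s{\left(m{\left(-5,2 \right)} \right)}\right)^{2} = \left(1 - -40\right)^{2} = \left(1 + 40\right)^{2} = 41^{2} = 1681$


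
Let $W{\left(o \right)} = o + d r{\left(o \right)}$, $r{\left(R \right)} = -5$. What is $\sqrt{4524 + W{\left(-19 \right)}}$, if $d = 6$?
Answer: $5 \sqrt{179} \approx 66.895$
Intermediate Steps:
$W{\left(o \right)} = -30 + o$ ($W{\left(o \right)} = o + 6 \left(-5\right) = o - 30 = -30 + o$)
$\sqrt{4524 + W{\left(-19 \right)}} = \sqrt{4524 - 49} = \sqrt{4475} = 5 \sqrt{179}$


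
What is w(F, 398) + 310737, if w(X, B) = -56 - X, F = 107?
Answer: 310574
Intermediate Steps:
w(F, 398) + 310737 = (-56 - 1*107) + 310737 = (-56 - 107) + 310737 = -163 + 310737 = 310574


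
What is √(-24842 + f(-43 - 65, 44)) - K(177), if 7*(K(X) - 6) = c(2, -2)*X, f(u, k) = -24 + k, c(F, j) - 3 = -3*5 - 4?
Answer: 2790/7 + 3*I*√2758 ≈ 398.57 + 157.55*I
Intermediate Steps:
c(F, j) = -16 (c(F, j) = 3 + (-3*5 - 4) = 3 + (-15 - 4) = 3 - 19 = -16)
K(X) = 6 - 16*X/7 (K(X) = 6 + (-16*X)/7 = 6 - 16*X/7)
√(-24842 + f(-43 - 65, 44)) - K(177) = √(-24842 + (-24 + 44)) - (6 - 16/7*177) = √(-24842 + 20) - (6 - 2832/7) = √(-24822) - 1*(-2790/7) = 3*I*√2758 + 2790/7 = 2790/7 + 3*I*√2758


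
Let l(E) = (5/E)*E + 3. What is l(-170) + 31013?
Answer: 31021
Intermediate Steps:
l(E) = 8 (l(E) = 5 + 3 = 8)
l(-170) + 31013 = 8 + 31013 = 31021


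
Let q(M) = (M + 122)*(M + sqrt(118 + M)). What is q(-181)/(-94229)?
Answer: -10679/94229 + 177*I*sqrt(7)/94229 ≈ -0.11333 + 0.0049698*I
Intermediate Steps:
q(M) = (122 + M)*(M + sqrt(118 + M))
q(-181)/(-94229) = ((-181)**2 + 122*(-181) + 122*sqrt(118 - 181) - 181*sqrt(118 - 181))/(-94229) = (32761 - 22082 + 122*sqrt(-63) - 543*I*sqrt(7))*(-1/94229) = (32761 - 22082 + 122*(3*I*sqrt(7)) - 543*I*sqrt(7))*(-1/94229) = (32761 - 22082 + 366*I*sqrt(7) - 543*I*sqrt(7))*(-1/94229) = (10679 - 177*I*sqrt(7))*(-1/94229) = -10679/94229 + 177*I*sqrt(7)/94229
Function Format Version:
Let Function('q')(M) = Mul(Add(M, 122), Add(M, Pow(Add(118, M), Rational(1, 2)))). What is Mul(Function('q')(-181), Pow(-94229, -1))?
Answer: Add(Rational(-10679, 94229), Mul(Rational(177, 94229), I, Pow(7, Rational(1, 2)))) ≈ Add(-0.11333, Mul(0.0049698, I))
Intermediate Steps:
Function('q')(M) = Mul(Add(122, M), Add(M, Pow(Add(118, M), Rational(1, 2))))
Mul(Function('q')(-181), Pow(-94229, -1)) = Mul(Add(Pow(-181, 2), Mul(122, -181), Mul(122, Pow(Add(118, -181), Rational(1, 2))), Mul(-181, Pow(Add(118, -181), Rational(1, 2)))), Pow(-94229, -1)) = Mul(Add(32761, -22082, Mul(122, Pow(-63, Rational(1, 2))), Mul(-181, Pow(-63, Rational(1, 2)))), Rational(-1, 94229)) = Mul(Add(32761, -22082, Mul(122, Mul(3, I, Pow(7, Rational(1, 2)))), Mul(-181, Mul(3, I, Pow(7, Rational(1, 2))))), Rational(-1, 94229)) = Mul(Add(32761, -22082, Mul(366, I, Pow(7, Rational(1, 2))), Mul(-543, I, Pow(7, Rational(1, 2)))), Rational(-1, 94229)) = Mul(Add(10679, Mul(-177, I, Pow(7, Rational(1, 2)))), Rational(-1, 94229)) = Add(Rational(-10679, 94229), Mul(Rational(177, 94229), I, Pow(7, Rational(1, 2))))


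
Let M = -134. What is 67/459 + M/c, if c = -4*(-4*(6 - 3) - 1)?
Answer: -29011/11934 ≈ -2.4310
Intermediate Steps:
c = 52 (c = -4*(-4*3 - 1) = -4*(-12 - 1) = -4*(-13) = 52)
67/459 + M/c = 67/459 - 134/52 = 67*(1/459) - 134*1/52 = 67/459 - 67/26 = -29011/11934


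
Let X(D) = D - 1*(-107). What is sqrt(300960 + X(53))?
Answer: 8*sqrt(4705) ≈ 548.74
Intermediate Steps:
X(D) = 107 + D (X(D) = D + 107 = 107 + D)
sqrt(300960 + X(53)) = sqrt(300960 + (107 + 53)) = sqrt(300960 + 160) = sqrt(301120) = 8*sqrt(4705)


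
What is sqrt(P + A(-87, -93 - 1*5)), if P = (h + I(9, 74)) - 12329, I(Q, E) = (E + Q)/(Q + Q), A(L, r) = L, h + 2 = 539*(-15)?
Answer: I*sqrt(737942)/6 ≈ 143.17*I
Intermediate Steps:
h = -8087 (h = -2 + 539*(-15) = -2 - 8085 = -8087)
I(Q, E) = (E + Q)/(2*Q) (I(Q, E) = (E + Q)/((2*Q)) = (E + Q)*(1/(2*Q)) = (E + Q)/(2*Q))
P = -367405/18 (P = (-8087 + (1/2)*(74 + 9)/9) - 12329 = (-8087 + (1/2)*(1/9)*83) - 12329 = (-8087 + 83/18) - 12329 = -145483/18 - 12329 = -367405/18 ≈ -20411.)
sqrt(P + A(-87, -93 - 1*5)) = sqrt(-367405/18 - 87) = sqrt(-368971/18) = I*sqrt(737942)/6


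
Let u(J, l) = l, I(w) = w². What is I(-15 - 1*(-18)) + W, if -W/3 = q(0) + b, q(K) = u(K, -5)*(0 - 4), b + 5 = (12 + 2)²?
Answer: -624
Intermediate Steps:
b = 191 (b = -5 + (12 + 2)² = -5 + 14² = -5 + 196 = 191)
q(K) = 20 (q(K) = -5*(0 - 4) = -5*(-4) = 20)
W = -633 (W = -3*(20 + 191) = -3*211 = -633)
I(-15 - 1*(-18)) + W = (-15 - 1*(-18))² - 633 = (-15 + 18)² - 633 = 3² - 633 = 9 - 633 = -624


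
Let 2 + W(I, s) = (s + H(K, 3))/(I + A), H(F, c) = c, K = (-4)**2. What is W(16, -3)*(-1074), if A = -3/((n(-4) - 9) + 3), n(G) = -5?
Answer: 2148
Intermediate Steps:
K = 16
A = 3/11 (A = -3/((-5 - 9) + 3) = -3/(-14 + 3) = -3/(-11) = -3*(-1/11) = 3/11 ≈ 0.27273)
W(I, s) = -2 + (3 + s)/(3/11 + I) (W(I, s) = -2 + (s + 3)/(I + 3/11) = -2 + (3 + s)/(3/11 + I))
W(16, -3)*(-1074) = ((27 - 22*16 + 11*(-3))/(3 + 11*16))*(-1074) = ((27 - 352 - 33)/(3 + 176))*(-1074) = (-358/179)*(-1074) = ((1/179)*(-358))*(-1074) = -2*(-1074) = 2148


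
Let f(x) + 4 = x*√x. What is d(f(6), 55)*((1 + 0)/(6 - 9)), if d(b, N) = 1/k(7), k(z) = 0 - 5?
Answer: 1/15 ≈ 0.066667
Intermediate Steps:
f(x) = -4 + x^(3/2) (f(x) = -4 + x*√x = -4 + x^(3/2))
k(z) = -5
d(b, N) = -⅕ (d(b, N) = 1/(-5) = -⅕)
d(f(6), 55)*((1 + 0)/(6 - 9)) = -(1 + 0)/(5*(6 - 9)) = -1/(5*(-3)) = -(-1)/(5*3) = -⅕*(-⅓) = 1/15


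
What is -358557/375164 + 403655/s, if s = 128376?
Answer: 26351677747/12040513416 ≈ 2.1886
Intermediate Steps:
-358557/375164 + 403655/s = -358557/375164 + 403655/128376 = 26351677747/12040513416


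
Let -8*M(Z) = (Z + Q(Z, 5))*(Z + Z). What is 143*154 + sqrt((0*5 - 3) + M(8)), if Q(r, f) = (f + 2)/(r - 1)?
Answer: 22022 + I*sqrt(21) ≈ 22022.0 + 4.5826*I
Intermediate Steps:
Q(r, f) = (2 + f)/(-1 + r)
M(Z) = -Z*(Z + 7/(-1 + Z))/4 (M(Z) = -(Z + (2 + 5)/(-1 + Z))*(Z + Z)/8 = -(Z + 7/(-1 + Z))*2*Z/8 = -Z*(Z + 7/(-1 + Z))/4)
143*154 + sqrt((0*5 - 3) + M(8)) = 143*154 + sqrt((0*5 - 3) + (1/4)*8*(-7 + 8 - 1*8**2)/(-1 + 8)) = 22022 + sqrt((0 - 3) + (1/4)*8*(-7 + 8 - 1*64)/7) = 22022 + sqrt(-3 + (1/4)*8*(1/7)*(-7 + 8 - 64)) = 22022 + sqrt(-3 + (1/4)*8*(1/7)*(-63)) = 22022 + sqrt(-3 - 18) = 22022 + sqrt(-21) = 22022 + I*sqrt(21)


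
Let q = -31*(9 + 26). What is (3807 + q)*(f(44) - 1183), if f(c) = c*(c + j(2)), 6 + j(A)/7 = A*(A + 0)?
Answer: 372914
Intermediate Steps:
j(A) = -42 + 7*A² (j(A) = -42 + 7*(A*(A + 0)) = -42 + 7*(A*A) = -42 + 7*A²)
q = -1085 (q = -31*35 = -1085)
f(c) = c*(-14 + c) (f(c) = c*(c + (-42 + 7*2²)) = c*(c + (-42 + 7*4)) = c*(c + (-42 + 28)) = c*(c - 14) = c*(-14 + c))
(3807 + q)*(f(44) - 1183) = (3807 - 1085)*(44*(-14 + 44) - 1183) = 2722*(44*30 - 1183) = 2722*(1320 - 1183) = 2722*137 = 372914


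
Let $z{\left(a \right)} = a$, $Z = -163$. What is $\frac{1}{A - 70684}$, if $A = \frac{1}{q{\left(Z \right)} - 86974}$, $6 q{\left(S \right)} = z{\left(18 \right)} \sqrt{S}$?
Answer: $- \frac{534687573146786}{37793856426455091841} + \frac{3 i \sqrt{163}}{37793856426455091841} \approx -1.4147 \cdot 10^{-5} + 1.0134 \cdot 10^{-18} i$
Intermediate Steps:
$q{\left(S \right)} = 3 \sqrt{S}$ ($q{\left(S \right)} = \frac{18 \sqrt{S}}{6} = 3 \sqrt{S}$)
$A = \frac{1}{-86974 + 3 i \sqrt{163}}$ ($A = \frac{1}{3 \sqrt{-163} - 86974} = \frac{1}{3 i \sqrt{163} - 86974} = \frac{1}{-86974 + 3 i \sqrt{163}} \approx -1.1498 \cdot 10^{-5} - 5.06 \cdot 10^{-9} i$)
$\frac{1}{A - 70684} = \frac{1}{\left(- \frac{86974}{7564478143} - \frac{3 i \sqrt{163}}{7564478143}\right) - 70684} = \frac{1}{- \frac{534687573146786}{7564478143} - \frac{3 i \sqrt{163}}{7564478143}}$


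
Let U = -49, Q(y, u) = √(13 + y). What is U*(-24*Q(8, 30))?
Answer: 1176*√21 ≈ 5389.1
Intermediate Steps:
U*(-24*Q(8, 30)) = -(-1176)*√(13 + 8) = -(-1176)*√21 = 1176*√21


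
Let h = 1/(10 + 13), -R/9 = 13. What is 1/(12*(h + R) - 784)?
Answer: -23/50312 ≈ -0.00045715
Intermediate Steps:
R = -117 (R = -9*13 = -117)
h = 1/23 ≈ 0.043478
1/(12*(h + R) - 784) = 1/(12*(1/23 - 117) - 784) = 1/(12*(-2690/23) - 784) = 1/(-32280/23 - 784) = 1/(-50312/23) = -23/50312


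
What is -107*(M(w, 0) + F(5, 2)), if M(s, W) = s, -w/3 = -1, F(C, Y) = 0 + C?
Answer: -856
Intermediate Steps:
F(C, Y) = C
w = 3 (w = -3*(-1) = 3)
-107*(M(w, 0) + F(5, 2)) = -107*(3 + 5) = -107*8 = -856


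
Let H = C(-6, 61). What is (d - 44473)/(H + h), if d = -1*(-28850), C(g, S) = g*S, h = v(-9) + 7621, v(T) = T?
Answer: -15623/7246 ≈ -2.1561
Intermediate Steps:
h = 7612 (h = -9 + 7621 = 7612)
C(g, S) = S*g
d = 28850
H = -366 (H = 61*(-6) = -366)
(d - 44473)/(H + h) = (28850 - 44473)/(-366 + 7612) = -15623/7246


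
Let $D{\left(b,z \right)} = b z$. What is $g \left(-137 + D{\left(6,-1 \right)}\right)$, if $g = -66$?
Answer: $9438$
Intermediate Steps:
$g \left(-137 + D{\left(6,-1 \right)}\right) = - 66 \left(-137 + 6 \left(-1\right)\right) = - 66 \left(-137 - 6\right) = \left(-66\right) \left(-143\right) = 9438$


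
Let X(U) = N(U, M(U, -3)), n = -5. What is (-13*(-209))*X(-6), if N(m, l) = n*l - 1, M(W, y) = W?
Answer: 78793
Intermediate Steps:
N(m, l) = -1 - 5*l (N(m, l) = -5*l - 1 = -1 - 5*l)
X(U) = -1 - 5*U
(-13*(-209))*X(-6) = (-13*(-209))*(-1 - 5*(-6)) = 2717*(-1 + 30) = 2717*29 = 78793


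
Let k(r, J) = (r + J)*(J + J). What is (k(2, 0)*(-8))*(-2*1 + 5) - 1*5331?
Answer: -5331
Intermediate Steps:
k(r, J) = 2*J*(J + r) (k(r, J) = (J + r)*(2*J) = 2*J*(J + r))
(k(2, 0)*(-8))*(-2*1 + 5) - 1*5331 = ((2*0*(0 + 2))*(-8))*(-2*1 + 5) - 1*5331 = ((2*0*2)*(-8))*(-2 + 5) - 5331 = (0*(-8))*3 - 5331 = 0*3 - 5331 = 0 - 5331 = -5331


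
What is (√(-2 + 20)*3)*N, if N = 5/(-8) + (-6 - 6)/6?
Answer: -189*√2/8 ≈ -33.411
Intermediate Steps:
N = -21/8 (N = 5*(-⅛) - 12*⅙ = -5/8 - 2 = -21/8 ≈ -2.6250)
(√(-2 + 20)*3)*N = (√(-2 + 20)*3)*(-21/8) = (√18*3)*(-21/8) = ((3*√2)*3)*(-21/8) = (9*√2)*(-21/8) = -189*√2/8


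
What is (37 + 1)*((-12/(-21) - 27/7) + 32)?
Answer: 7638/7 ≈ 1091.1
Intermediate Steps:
(37 + 1)*((-12/(-21) - 27/7) + 32) = 38*((-12*(-1/21) - 27*⅐) + 32) = 38*((4/7 - 27/7) + 32) = 38*(-23/7 + 32) = 38*(201/7) = 7638/7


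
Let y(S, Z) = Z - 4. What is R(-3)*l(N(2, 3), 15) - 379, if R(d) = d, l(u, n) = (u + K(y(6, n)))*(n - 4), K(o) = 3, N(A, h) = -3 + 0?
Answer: -379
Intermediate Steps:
N(A, h) = -3
y(S, Z) = -4 + Z
l(u, n) = (-4 + n)*(3 + u) (l(u, n) = (u + 3)*(n - 4) = (3 + u)*(-4 + n) = (-4 + n)*(3 + u))
R(-3)*l(N(2, 3), 15) - 379 = -3*(-12 - 4*(-3) + 3*15 + 15*(-3)) - 379 = -3*(-12 + 12 + 45 - 45) - 379 = -3*0 - 379 = 0 - 379 = -379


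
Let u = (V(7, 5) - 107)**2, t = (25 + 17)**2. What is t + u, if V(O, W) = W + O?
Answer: 10789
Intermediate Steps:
V(O, W) = O + W
t = 1764 (t = 42**2 = 1764)
u = 9025 (u = ((7 + 5) - 107)**2 = (12 - 107)**2 = (-95)**2 = 9025)
t + u = 1764 + 9025 = 10789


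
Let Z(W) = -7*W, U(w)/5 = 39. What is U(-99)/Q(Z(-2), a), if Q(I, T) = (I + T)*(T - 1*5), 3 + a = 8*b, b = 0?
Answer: -195/88 ≈ -2.2159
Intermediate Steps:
U(w) = 195 (U(w) = 5*39 = 195)
a = -3 (a = -3 + 8*0 = -3 + 0 = -3)
Q(I, T) = (-5 + T)*(I + T) (Q(I, T) = (I + T)*(T - 5) = (I + T)*(-5 + T) = (-5 + T)*(I + T))
U(-99)/Q(Z(-2), a) = 195/((-3)² - (-35)*(-2) - 5*(-3) - 7*(-2)*(-3)) = 195/(9 - 5*14 + 15 + 14*(-3)) = 195/(9 - 70 + 15 - 42) = 195/(-88) = 195*(-1/88) = -195/88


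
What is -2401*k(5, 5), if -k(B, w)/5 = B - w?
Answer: 0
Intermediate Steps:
k(B, w) = -5*B + 5*w (k(B, w) = -5*(B - w) = -5*B + 5*w)
-2401*k(5, 5) = -2401*(-5*5 + 5*5) = -2401*(-25 + 25) = -2401*0 = 0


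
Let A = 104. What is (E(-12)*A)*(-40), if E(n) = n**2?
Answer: -599040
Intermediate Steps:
(E(-12)*A)*(-40) = ((-12)**2*104)*(-40) = (144*104)*(-40) = 14976*(-40) = -599040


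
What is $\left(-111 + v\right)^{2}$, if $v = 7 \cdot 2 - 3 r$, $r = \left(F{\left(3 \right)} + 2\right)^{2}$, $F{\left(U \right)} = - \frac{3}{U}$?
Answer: $10000$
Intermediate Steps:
$r = 1$ ($r = \left(- \frac{3}{3} + 2\right)^{2} = \left(\left(-3\right) \frac{1}{3} + 2\right)^{2} = \left(-1 + 2\right)^{2} = 1^{2} = 1$)
$v = 11$ ($v = 7 \cdot 2 - 3 = 14 - 3 = 11$)
$\left(-111 + v\right)^{2} = \left(-111 + 11\right)^{2} = \left(-100\right)^{2} = 10000$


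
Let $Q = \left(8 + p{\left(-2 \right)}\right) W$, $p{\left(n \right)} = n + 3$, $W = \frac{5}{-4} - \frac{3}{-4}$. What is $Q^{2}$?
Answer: $\frac{81}{4} \approx 20.25$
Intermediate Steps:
$W = - \frac{1}{2}$ ($W = 5 \left(- \frac{1}{4}\right) - - \frac{3}{4} = - \frac{5}{4} + \frac{3}{4} = - \frac{1}{2} \approx -0.5$)
$p{\left(n \right)} = 3 + n$
$Q = - \frac{9}{2}$ ($Q = \left(8 + \left(3 - 2\right)\right) \left(- \frac{1}{2}\right) = \left(8 + 1\right) \left(- \frac{1}{2}\right) = 9 \left(- \frac{1}{2}\right) = - \frac{9}{2} \approx -4.5$)
$Q^{2} = \left(- \frac{9}{2}\right)^{2} = \frac{81}{4}$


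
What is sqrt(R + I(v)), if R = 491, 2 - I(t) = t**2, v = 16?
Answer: sqrt(237) ≈ 15.395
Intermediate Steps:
I(t) = 2 - t**2
sqrt(R + I(v)) = sqrt(491 + (2 - 1*16**2)) = sqrt(491 + (2 - 1*256)) = sqrt(491 + (2 - 256)) = sqrt(491 - 254) = sqrt(237)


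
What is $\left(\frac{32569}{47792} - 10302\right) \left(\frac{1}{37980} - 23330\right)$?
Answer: $\frac{87246440146164077}{363028032} \approx 2.4033 \cdot 10^{8}$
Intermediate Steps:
$\left(\frac{32569}{47792} - 10302\right) \left(\frac{1}{37980} - 23330\right) = \left(32569 \cdot \frac{1}{47792} - 10302\right) \left(\frac{1}{37980} - 23330\right) = \left(\frac{32569}{47792} - 10302\right) \left(- \frac{886073399}{37980}\right) = \left(- \frac{492320615}{47792}\right) \left(- \frac{886073399}{37980}\right) = \frac{87246440146164077}{363028032}$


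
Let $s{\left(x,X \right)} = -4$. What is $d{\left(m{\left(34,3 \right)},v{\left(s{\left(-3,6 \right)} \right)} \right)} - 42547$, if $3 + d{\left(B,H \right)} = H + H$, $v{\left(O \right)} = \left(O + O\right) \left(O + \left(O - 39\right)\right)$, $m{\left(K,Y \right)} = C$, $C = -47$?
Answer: $-41798$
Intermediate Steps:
$m{\left(K,Y \right)} = -47$
$v{\left(O \right)} = 2 O \left(-39 + 2 O\right)$ ($v{\left(O \right)} = 2 O \left(O + \left(-39 + O\right)\right) = 2 O \left(-39 + 2 O\right)$)
$d{\left(B,H \right)} = -3 + 2 H$ ($d{\left(B,H \right)} = -3 + \left(H + H\right) = -3 + 2 H$)
$d{\left(m{\left(34,3 \right)},v{\left(s{\left(-3,6 \right)} \right)} \right)} - 42547 = \left(-3 + 2 \cdot 2 \left(-4\right) \left(-39 + 2 \left(-4\right)\right)\right) - 42547 = \left(-3 + 2 \cdot 2 \left(-4\right) \left(-39 - 8\right)\right) - 42547 = \left(-3 + 2 \cdot 2 \left(-4\right) \left(-47\right)\right) - 42547 = \left(-3 + 2 \cdot 376\right) - 42547 = \left(-3 + 752\right) - 42547 = 749 - 42547 = -41798$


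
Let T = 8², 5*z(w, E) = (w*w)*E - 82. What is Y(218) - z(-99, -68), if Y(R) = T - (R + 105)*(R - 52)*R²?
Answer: -2548008458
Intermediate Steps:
z(w, E) = -82/5 + E*w²/5 (z(w, E) = ((w*w)*E - 82)/5 = (w²*E - 82)/5 = (E*w² - 82)/5 = (-82 + E*w²)/5 = -82/5 + E*w²/5)
T = 64
Y(R) = 64 - R²*(-52 + R)*(105 + R) (Y(R) = 64 - (R + 105)*(R - 52)*R² = 64 - (105 + R)*(-52 + R)*R² = 64 - (-52 + R)*(105 + R)*R² = 64 - R²*(-52 + R)*(105 + R))
Y(218) - z(-99, -68) = (64 - 1*218⁴ - 53*218³ + 5460*218²) - (-82/5 + (⅕)*(-68)*(-99)²) = (64 - 1*2258530576 - 53*10360232 + 5460*47524) - (-82/5 + (⅕)*(-68)*9801) = (64 - 2258530576 - 549092296 + 259481040) - (-82/5 - 666468/5) = -2548141768 - 1*(-133310) = -2548141768 + 133310 = -2548008458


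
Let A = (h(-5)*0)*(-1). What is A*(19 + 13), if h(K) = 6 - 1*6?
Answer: 0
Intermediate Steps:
h(K) = 0 (h(K) = 6 - 6 = 0)
A = 0 (A = (0*0)*(-1) = 0*(-1) = 0)
A*(19 + 13) = 0*(19 + 13) = 0*32 = 0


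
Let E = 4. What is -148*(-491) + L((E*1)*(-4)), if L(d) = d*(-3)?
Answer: 72716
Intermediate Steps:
L(d) = -3*d
-148*(-491) + L((E*1)*(-4)) = -148*(-491) - 3*4*1*(-4) = 72668 - 12*(-4) = 72668 - 3*(-16) = 72668 + 48 = 72716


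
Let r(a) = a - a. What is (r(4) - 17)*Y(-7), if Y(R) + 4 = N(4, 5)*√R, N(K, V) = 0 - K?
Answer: 68 + 68*I*√7 ≈ 68.0 + 179.91*I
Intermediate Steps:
r(a) = 0
N(K, V) = -K
Y(R) = -4 - 4*√R (Y(R) = -4 + (-1*4)*√R = -4 - 4*√R)
(r(4) - 17)*Y(-7) = (0 - 17)*(-4 - 4*I*√7) = -17*(-4 - 4*I*√7) = 68 + 68*I*√7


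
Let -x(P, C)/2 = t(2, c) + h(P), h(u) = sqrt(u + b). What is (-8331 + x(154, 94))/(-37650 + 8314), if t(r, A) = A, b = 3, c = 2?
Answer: 8335/29336 + sqrt(157)/14668 ≈ 0.28498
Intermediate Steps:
h(u) = sqrt(3 + u) (h(u) = sqrt(u + 3) = sqrt(3 + u))
x(P, C) = -4 - 2*sqrt(3 + P) (x(P, C) = -2*(2 + sqrt(3 + P)) = -4 - 2*sqrt(3 + P))
(-8331 + x(154, 94))/(-37650 + 8314) = (-8331 + (-4 - 2*sqrt(3 + 154)))/(-37650 + 8314) = (-8331 + (-4 - 2*sqrt(157)))/(-29336) = (-8335 - 2*sqrt(157))*(-1/29336) = 8335/29336 + sqrt(157)/14668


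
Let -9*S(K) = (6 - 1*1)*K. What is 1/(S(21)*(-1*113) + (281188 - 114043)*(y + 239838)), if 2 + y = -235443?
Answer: 3/2202807910 ≈ 1.3619e-9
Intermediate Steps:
S(K) = -5*K/9 (S(K) = -(6 - 1*1)*K/9 = -(6 - 1)*K/9 = -5*K/9)
y = -235445 (y = -2 - 235443 = -235445)
1/(S(21)*(-1*113) + (281188 - 114043)*(y + 239838)) = 1/((-5/9*21)*(-1*113) + (281188 - 114043)*(-235445 + 239838)) = 1/(-35/3*(-113) + 167145*4393) = 1/(3955/3 + 734267985) = 1/(2202807910/3) = 3/2202807910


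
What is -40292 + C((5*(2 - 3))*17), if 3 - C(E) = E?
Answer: -40204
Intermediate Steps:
C(E) = 3 - E
-40292 + C((5*(2 - 3))*17) = -40292 + (3 - 5*(2 - 3)*17) = -40292 + (3 - 5*(-1)*17) = -40292 + (3 - (-5)*17) = -40292 + (3 - 1*(-85)) = -40292 + (3 + 85) = -40292 + 88 = -40204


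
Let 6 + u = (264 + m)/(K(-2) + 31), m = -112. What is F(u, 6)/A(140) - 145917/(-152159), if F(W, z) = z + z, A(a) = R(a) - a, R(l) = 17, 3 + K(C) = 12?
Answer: 5373961/6238519 ≈ 0.86142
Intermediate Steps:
K(C) = 9 (K(C) = -3 + 12 = 9)
A(a) = 17 - a
u = -11/5 (u = -6 + (264 - 112)/(9 + 31) = -6 + 152/40 = -6 + 152*(1/40) = -6 + 19/5 = -11/5 ≈ -2.2000)
F(W, z) = 2*z
F(u, 6)/A(140) - 145917/(-152159) = (2*6)/(17 - 1*140) - 145917/(-152159) = 12/(17 - 140) - 145917*(-1/152159) = 12/(-123) + 145917/152159 = 12*(-1/123) + 145917/152159 = -4/41 + 145917/152159 = 5373961/6238519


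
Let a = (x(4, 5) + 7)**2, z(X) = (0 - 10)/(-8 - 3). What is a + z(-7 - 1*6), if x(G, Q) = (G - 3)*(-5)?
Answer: 54/11 ≈ 4.9091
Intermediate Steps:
x(G, Q) = 15 - 5*G (x(G, Q) = (-3 + G)*(-5) = 15 - 5*G)
z(X) = 10/11 (z(X) = -10/(-11) = -10*(-1/11) = 10/11)
a = 4 (a = ((15 - 5*4) + 7)**2 = ((15 - 20) + 7)**2 = (-5 + 7)**2 = 2**2 = 4)
a + z(-7 - 1*6) = 4 + 10/11 = 54/11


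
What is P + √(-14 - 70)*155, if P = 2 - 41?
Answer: -39 + 310*I*√21 ≈ -39.0 + 1420.6*I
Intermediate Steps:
P = -39
P + √(-14 - 70)*155 = -39 + √(-14 - 70)*155 = -39 + √(-84)*155 = -39 + (2*I*√21)*155 = -39 + 310*I*√21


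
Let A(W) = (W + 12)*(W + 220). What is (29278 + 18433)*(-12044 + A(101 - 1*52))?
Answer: 208258515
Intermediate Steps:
A(W) = (12 + W)*(220 + W)
(29278 + 18433)*(-12044 + A(101 - 1*52)) = (29278 + 18433)*(-12044 + (2640 + (101 - 1*52)**2 + 232*(101 - 1*52))) = 47711*(-12044 + (2640 + (101 - 52)**2 + 232*(101 - 52))) = 47711*(-12044 + (2640 + 49**2 + 232*49)) = 47711*(-12044 + (2640 + 2401 + 11368)) = 47711*(-12044 + 16409) = 47711*4365 = 208258515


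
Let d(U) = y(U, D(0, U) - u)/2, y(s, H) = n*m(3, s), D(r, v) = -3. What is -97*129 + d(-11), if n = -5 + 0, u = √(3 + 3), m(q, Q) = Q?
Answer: -24971/2 ≈ -12486.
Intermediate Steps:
u = √6 ≈ 2.4495
n = -5
y(s, H) = -5*s
d(U) = -5*U/2
-97*129 + d(-11) = -97*129 - 5/2*(-11) = -12513 + 55/2 = -24971/2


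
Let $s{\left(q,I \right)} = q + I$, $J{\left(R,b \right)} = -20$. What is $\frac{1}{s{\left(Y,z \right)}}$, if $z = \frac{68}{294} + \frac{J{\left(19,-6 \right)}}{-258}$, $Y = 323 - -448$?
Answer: $\frac{6321}{4875443} \approx 0.0012965$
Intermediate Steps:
$Y = 771$ ($Y = 323 + 448 = 771$)
$z = \frac{1952}{6321}$ ($z = \frac{68}{294} - \frac{20}{-258} = 68 \cdot \frac{1}{294} - - \frac{10}{129} = \frac{34}{147} + \frac{10}{129} = \frac{1952}{6321} \approx 0.30881$)
$s{\left(q,I \right)} = I + q$
$\frac{1}{s{\left(Y,z \right)}} = \frac{1}{\frac{1952}{6321} + 771} = \frac{1}{\frac{4875443}{6321}} = \frac{6321}{4875443}$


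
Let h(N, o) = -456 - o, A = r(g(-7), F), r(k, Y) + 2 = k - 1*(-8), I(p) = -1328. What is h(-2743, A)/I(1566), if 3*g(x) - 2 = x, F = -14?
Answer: 1381/3984 ≈ 0.34664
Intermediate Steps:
g(x) = 2/3 + x/3
r(k, Y) = 6 + k (r(k, Y) = -2 + (k - 1*(-8)) = -2 + (k + 8) = -2 + (8 + k) = 6 + k)
A = 13/3 (A = 6 + (2/3 + (1/3)*(-7)) = 6 + (2/3 - 7/3) = 6 - 5/3 = 13/3 ≈ 4.3333)
h(-2743, A)/I(1566) = (-456 - 1*13/3)/(-1328) = (-456 - 13/3)*(-1/1328) = -1381/3*(-1/1328) = 1381/3984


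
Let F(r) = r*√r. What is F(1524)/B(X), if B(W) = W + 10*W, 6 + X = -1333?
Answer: -3048*√381/14729 ≈ -4.0393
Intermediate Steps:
X = -1339 (X = -6 - 1333 = -1339)
F(r) = r^(3/2)
B(W) = 11*W
F(1524)/B(X) = 1524^(3/2)/((11*(-1339))) = (3048*√381)/(-14729) = (3048*√381)*(-1/14729) = -3048*√381/14729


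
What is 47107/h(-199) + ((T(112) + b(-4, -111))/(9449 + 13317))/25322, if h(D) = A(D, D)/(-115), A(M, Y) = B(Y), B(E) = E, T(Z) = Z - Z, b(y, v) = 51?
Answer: 3122971518493009/114719649748 ≈ 27223.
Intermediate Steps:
T(Z) = 0
A(M, Y) = Y
h(D) = -D/115 (h(D) = D/(-115) = D*(-1/115) = -D/115)
47107/h(-199) + ((T(112) + b(-4, -111))/(9449 + 13317))/25322 = 47107/((-1/115*(-199))) + ((0 + 51)/(9449 + 13317))/25322 = 47107/(199/115) + (51/22766)*(1/25322) = 47107*(115/199) + (51*(1/22766))*(1/25322) = 5417305/199 + (51/22766)*(1/25322) = 5417305/199 + 51/576480652 = 3122971518493009/114719649748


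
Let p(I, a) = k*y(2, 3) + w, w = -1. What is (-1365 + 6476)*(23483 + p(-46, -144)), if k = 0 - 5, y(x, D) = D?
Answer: 119939837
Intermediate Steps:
k = -5
p(I, a) = -16 (p(I, a) = -5*3 - 1 = -15 - 1 = -16)
(-1365 + 6476)*(23483 + p(-46, -144)) = (-1365 + 6476)*(23483 - 16) = 5111*23467 = 119939837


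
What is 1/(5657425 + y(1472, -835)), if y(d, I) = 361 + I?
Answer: 1/5656951 ≈ 1.7677e-7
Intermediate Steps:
1/(5657425 + y(1472, -835)) = 1/(5657425 + (361 - 835)) = 1/(5657425 - 474) = 1/5656951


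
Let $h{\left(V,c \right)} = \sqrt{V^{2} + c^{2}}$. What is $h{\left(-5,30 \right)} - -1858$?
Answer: $1858 + 5 \sqrt{37} \approx 1888.4$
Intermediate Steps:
$h{\left(-5,30 \right)} - -1858 = \sqrt{\left(-5\right)^{2} + 30^{2}} - -1858 = \sqrt{25 + 900} + 1858 = \sqrt{925} + 1858 = 5 \sqrt{37} + 1858 = 1858 + 5 \sqrt{37}$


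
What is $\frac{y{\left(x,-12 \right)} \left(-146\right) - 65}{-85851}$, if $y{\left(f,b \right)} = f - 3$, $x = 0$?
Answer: $- \frac{373}{85851} \approx -0.0043447$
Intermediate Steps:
$y{\left(f,b \right)} = -3 + f$
$\frac{y{\left(x,-12 \right)} \left(-146\right) - 65}{-85851} = \frac{\left(-3 + 0\right) \left(-146\right) - 65}{-85851} = \left(\left(-3\right) \left(-146\right) - 65\right) \left(- \frac{1}{85851}\right) = \left(438 - 65\right) \left(- \frac{1}{85851}\right) = 373 \left(- \frac{1}{85851}\right) = - \frac{373}{85851}$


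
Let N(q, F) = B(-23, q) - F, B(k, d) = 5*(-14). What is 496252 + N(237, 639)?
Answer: 495543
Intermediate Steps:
B(k, d) = -70
N(q, F) = -70 - F
496252 + N(237, 639) = 496252 + (-70 - 1*639) = 496252 + (-70 - 639) = 496252 - 709 = 495543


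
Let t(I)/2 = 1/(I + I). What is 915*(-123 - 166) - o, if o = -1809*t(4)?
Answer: -1055931/4 ≈ -2.6398e+5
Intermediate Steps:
t(I) = 1/I (t(I) = 2/(I + I) = 2/((2*I)) = 2*(1/(2*I)) = 1/I)
o = -1809/4 ≈ -452.25
915*(-123 - 166) - o = 915*(-123 - 166) - 1*(-1809/4) = 915*(-289) + 1809/4 = -264435 + 1809/4 = -1055931/4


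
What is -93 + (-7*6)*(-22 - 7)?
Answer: 1125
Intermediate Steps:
-93 + (-7*6)*(-22 - 7) = -93 - 42*(-29) = -93 + 1218 = 1125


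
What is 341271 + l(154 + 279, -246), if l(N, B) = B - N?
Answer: 340592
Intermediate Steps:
341271 + l(154 + 279, -246) = 341271 + (-246 - (154 + 279)) = 341271 + (-246 - 1*433) = 341271 + (-246 - 433) = 341271 - 679 = 340592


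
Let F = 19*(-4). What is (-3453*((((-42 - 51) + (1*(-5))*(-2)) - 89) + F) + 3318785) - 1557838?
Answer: 2617291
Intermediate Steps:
F = -76
(-3453*((((-42 - 51) + (1*(-5))*(-2)) - 89) + F) + 3318785) - 1557838 = (-3453*((((-42 - 51) + (1*(-5))*(-2)) - 89) - 76) + 3318785) - 1557838 = (-3453*(((-93 - 5*(-2)) - 89) - 76) + 3318785) - 1557838 = (-3453*(((-93 + 10) - 89) - 76) + 3318785) - 1557838 = (-3453*((-83 - 89) - 76) + 3318785) - 1557838 = (-3453*(-172 - 76) + 3318785) - 1557838 = (-3453*(-248) + 3318785) - 1557838 = (856344 + 3318785) - 1557838 = 4175129 - 1557838 = 2617291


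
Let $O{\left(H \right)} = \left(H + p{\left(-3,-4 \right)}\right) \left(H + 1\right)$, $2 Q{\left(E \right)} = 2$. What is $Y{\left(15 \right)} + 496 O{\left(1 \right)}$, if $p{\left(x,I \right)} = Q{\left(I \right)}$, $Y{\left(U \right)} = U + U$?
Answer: $2014$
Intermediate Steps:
$Q{\left(E \right)} = 1$ ($Q{\left(E \right)} = \frac{1}{2} \cdot 2 = 1$)
$Y{\left(U \right)} = 2 U$
$p{\left(x,I \right)} = 1$
$O{\left(H \right)} = \left(1 + H\right)^{2}$ ($O{\left(H \right)} = \left(H + 1\right) \left(H + 1\right) = \left(1 + H\right) \left(1 + H\right) = \left(1 + H\right)^{2}$)
$Y{\left(15 \right)} + 496 O{\left(1 \right)} = 2 \cdot 15 + 496 \left(1 + 1^{2} + 2 \cdot 1\right) = 30 + 496 \left(1 + 1 + 2\right) = 30 + 496 \cdot 4 = 30 + 1984 = 2014$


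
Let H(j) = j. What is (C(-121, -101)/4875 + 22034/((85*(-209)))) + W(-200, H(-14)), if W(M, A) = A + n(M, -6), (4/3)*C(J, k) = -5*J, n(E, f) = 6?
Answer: -42250127/4618900 ≈ -9.1472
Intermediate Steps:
C(J, k) = -15*J/4 (C(J, k) = 3*(-5*J)/4 = -15*J/4)
W(M, A) = 6 + A (W(M, A) = A + 6 = 6 + A)
(C(-121, -101)/4875 + 22034/((85*(-209)))) + W(-200, H(-14)) = (-15/4*(-121)/4875 + 22034/((85*(-209)))) + (6 - 14) = ((1815/4)*(1/4875) + 22034/(-17765)) - 8 = (121/1300 + 22034*(-1/17765)) - 8 = (121/1300 - 22034/17765) - 8 = -5298927/4618900 - 8 = -42250127/4618900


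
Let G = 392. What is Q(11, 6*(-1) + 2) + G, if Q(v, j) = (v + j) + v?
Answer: 410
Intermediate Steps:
Q(v, j) = j + 2*v (Q(v, j) = (j + v) + v = j + 2*v)
Q(11, 6*(-1) + 2) + G = ((6*(-1) + 2) + 2*11) + 392 = ((-6 + 2) + 22) + 392 = (-4 + 22) + 392 = 18 + 392 = 410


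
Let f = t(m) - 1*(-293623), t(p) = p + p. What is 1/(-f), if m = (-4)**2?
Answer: -1/293655 ≈ -3.4054e-6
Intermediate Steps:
m = 16
t(p) = 2*p
f = 293655 (f = 2*16 - 1*(-293623) = 32 + 293623 = 293655)
1/(-f) = 1/(-1*293655) = 1/(-293655) = -1/293655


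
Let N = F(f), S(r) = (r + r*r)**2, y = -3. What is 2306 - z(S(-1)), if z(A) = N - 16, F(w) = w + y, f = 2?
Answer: 2323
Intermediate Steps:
S(r) = (r + r**2)**2
F(w) = -3 + w (F(w) = w - 3 = -3 + w)
N = -1 (N = -3 + 2 = -1)
z(A) = -17 (z(A) = -1 - 16 = -17)
2306 - z(S(-1)) = 2306 - 1*(-17) = 2306 + 17 = 2323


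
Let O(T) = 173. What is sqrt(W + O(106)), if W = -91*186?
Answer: I*sqrt(16753) ≈ 129.43*I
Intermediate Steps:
W = -16926
sqrt(W + O(106)) = sqrt(-16926 + 173) = sqrt(-16753) = I*sqrt(16753)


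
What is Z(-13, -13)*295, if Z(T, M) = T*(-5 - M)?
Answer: -30680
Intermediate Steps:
Z(-13, -13)*295 = -1*(-13)*(5 - 13)*295 = -1*(-13)*(-8)*295 = -104*295 = -30680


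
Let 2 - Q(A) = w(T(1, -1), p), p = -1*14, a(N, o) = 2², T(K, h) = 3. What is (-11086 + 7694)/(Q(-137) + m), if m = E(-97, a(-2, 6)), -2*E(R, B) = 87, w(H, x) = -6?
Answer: 6784/71 ≈ 95.549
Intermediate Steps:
a(N, o) = 4
p = -14
Q(A) = 8 (Q(A) = 2 - 1*(-6) = 2 + 6 = 8)
E(R, B) = -87/2 (E(R, B) = -½*87 = -87/2)
m = -87/2 ≈ -43.500
(-11086 + 7694)/(Q(-137) + m) = (-11086 + 7694)/(8 - 87/2) = -3392/(-71/2) = -3392*(-2/71) = 6784/71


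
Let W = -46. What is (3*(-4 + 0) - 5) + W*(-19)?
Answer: 857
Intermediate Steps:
(3*(-4 + 0) - 5) + W*(-19) = (3*(-4 + 0) - 5) - 46*(-19) = (3*(-4) - 5) + 874 = (-12 - 5) + 874 = -17 + 874 = 857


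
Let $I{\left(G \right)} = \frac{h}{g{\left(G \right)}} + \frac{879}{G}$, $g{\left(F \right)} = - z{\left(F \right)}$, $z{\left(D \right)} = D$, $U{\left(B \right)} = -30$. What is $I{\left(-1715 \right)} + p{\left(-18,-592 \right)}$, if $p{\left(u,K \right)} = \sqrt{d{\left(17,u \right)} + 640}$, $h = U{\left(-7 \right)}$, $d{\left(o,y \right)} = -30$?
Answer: $- \frac{909}{1715} + \sqrt{610} \approx 24.168$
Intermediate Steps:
$g{\left(F \right)} = - F$
$h = -30$
$p{\left(u,K \right)} = \sqrt{610}$ ($p{\left(u,K \right)} = \sqrt{-30 + 640} = \sqrt{610}$)
$I{\left(G \right)} = \frac{909}{G}$ ($I{\left(G \right)} = - \frac{30}{\left(-1\right) G} + \frac{879}{G} = - 30 \left(- \frac{1}{G}\right) + \frac{879}{G} = \frac{30}{G} + \frac{879}{G} = \frac{909}{G}$)
$I{\left(-1715 \right)} + p{\left(-18,-592 \right)} = \frac{909}{-1715} + \sqrt{610} = 909 \left(- \frac{1}{1715}\right) + \sqrt{610} = - \frac{909}{1715} + \sqrt{610}$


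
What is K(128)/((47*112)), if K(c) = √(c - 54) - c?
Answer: -8/329 + √74/5264 ≈ -0.022682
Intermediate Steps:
K(c) = √(-54 + c) - c
K(128)/((47*112)) = (√(-54 + 128) - 1*128)/((47*112)) = (√74 - 128)/5264 = (-128 + √74)*(1/5264) = -8/329 + √74/5264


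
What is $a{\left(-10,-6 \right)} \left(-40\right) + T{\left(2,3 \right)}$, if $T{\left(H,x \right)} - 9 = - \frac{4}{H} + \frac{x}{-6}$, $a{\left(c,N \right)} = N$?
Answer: $\frac{493}{2} \approx 246.5$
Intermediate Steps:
$T{\left(H,x \right)} = 9 - \frac{4}{H} - \frac{x}{6}$ ($T{\left(H,x \right)} = 9 + \left(- \frac{4}{H} + \frac{x}{-6}\right) = 9 + \left(- \frac{4}{H} + x \left(- \frac{1}{6}\right)\right) = 9 - \left(\frac{4}{H} + \frac{x}{6}\right) = 9 - \frac{4}{H} - \frac{x}{6}$)
$a{\left(-10,-6 \right)} \left(-40\right) + T{\left(2,3 \right)} = \left(-6\right) \left(-40\right) - \left(- \frac{17}{2} + 2\right) = 240 - - \frac{13}{2} = 240 + \frac{13}{2} = \frac{493}{2}$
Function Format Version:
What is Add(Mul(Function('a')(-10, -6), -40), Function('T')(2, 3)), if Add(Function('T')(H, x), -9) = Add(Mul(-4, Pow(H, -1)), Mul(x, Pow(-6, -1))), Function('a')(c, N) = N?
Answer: Rational(493, 2) ≈ 246.50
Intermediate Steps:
Function('T')(H, x) = Add(9, Mul(-4, Pow(H, -1)), Mul(Rational(-1, 6), x)) (Function('T')(H, x) = Add(9, Add(Mul(-4, Pow(H, -1)), Mul(x, Pow(-6, -1)))) = Add(9, Add(Mul(-4, Pow(H, -1)), Mul(x, Rational(-1, 6)))) = Add(9, Add(Mul(-4, Pow(H, -1)), Mul(Rational(-1, 6), x))) = Add(9, Mul(-4, Pow(H, -1)), Mul(Rational(-1, 6), x)))
Add(Mul(Function('a')(-10, -6), -40), Function('T')(2, 3)) = Add(Mul(-6, -40), Add(9, Mul(-4, Pow(2, -1)), Mul(Rational(-1, 6), 3))) = Add(240, Add(9, Mul(-4, Rational(1, 2)), Rational(-1, 2))) = Add(240, Add(9, -2, Rational(-1, 2))) = Add(240, Rational(13, 2)) = Rational(493, 2)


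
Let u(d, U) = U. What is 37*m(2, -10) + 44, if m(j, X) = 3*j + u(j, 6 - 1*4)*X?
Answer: -474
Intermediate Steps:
m(j, X) = 2*X + 3*j (m(j, X) = 3*j + (6 - 1*4)*X = 3*j + (6 - 4)*X = 3*j + 2*X = 2*X + 3*j)
37*m(2, -10) + 44 = 37*(2*(-10) + 3*2) + 44 = 37*(-20 + 6) + 44 = 37*(-14) + 44 = -518 + 44 = -474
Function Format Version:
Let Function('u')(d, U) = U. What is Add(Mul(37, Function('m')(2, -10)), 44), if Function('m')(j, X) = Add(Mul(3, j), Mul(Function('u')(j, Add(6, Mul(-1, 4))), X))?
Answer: -474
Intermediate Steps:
Function('m')(j, X) = Add(Mul(2, X), Mul(3, j)) (Function('m')(j, X) = Add(Mul(3, j), Mul(Add(6, Mul(-1, 4)), X)) = Add(Mul(3, j), Mul(Add(6, -4), X)) = Add(Mul(3, j), Mul(2, X)) = Add(Mul(2, X), Mul(3, j)))
Add(Mul(37, Function('m')(2, -10)), 44) = Add(Mul(37, Add(Mul(2, -10), Mul(3, 2))), 44) = Add(Mul(37, Add(-20, 6)), 44) = Add(Mul(37, -14), 44) = Add(-518, 44) = -474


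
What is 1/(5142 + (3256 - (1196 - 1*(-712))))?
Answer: 1/6490 ≈ 0.00015408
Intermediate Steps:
1/(5142 + (3256 - (1196 - 1*(-712)))) = 1/(5142 + (3256 - (1196 + 712))) = 1/(5142 + (3256 - 1*1908)) = 1/(5142 + (3256 - 1908)) = 1/(5142 + 1348) = 1/6490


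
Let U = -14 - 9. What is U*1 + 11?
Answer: -12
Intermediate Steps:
U = -23
U*1 + 11 = -23*1 + 11 = -23 + 11 = -12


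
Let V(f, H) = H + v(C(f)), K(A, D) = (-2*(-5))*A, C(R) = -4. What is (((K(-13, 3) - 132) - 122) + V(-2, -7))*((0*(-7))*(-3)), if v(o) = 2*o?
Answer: 0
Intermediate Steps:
K(A, D) = 10*A
V(f, H) = -8 + H (V(f, H) = H + 2*(-4) = H - 8 = -8 + H)
(((K(-13, 3) - 132) - 122) + V(-2, -7))*((0*(-7))*(-3)) = (((10*(-13) - 132) - 122) + (-8 - 7))*((0*(-7))*(-3)) = (((-130 - 132) - 122) - 15)*(0*(-3)) = ((-262 - 122) - 15)*0 = (-384 - 15)*0 = -399*0 = 0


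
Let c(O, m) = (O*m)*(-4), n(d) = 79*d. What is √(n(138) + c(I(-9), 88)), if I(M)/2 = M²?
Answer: I*√46122 ≈ 214.76*I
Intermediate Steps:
I(M) = 2*M²
c(O, m) = -4*O*m
√(n(138) + c(I(-9), 88)) = √(79*138 - 4*2*(-9)²*88) = √(10902 - 4*2*81*88) = √(10902 - 4*162*88) = √(10902 - 57024) = √(-46122) = I*√46122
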